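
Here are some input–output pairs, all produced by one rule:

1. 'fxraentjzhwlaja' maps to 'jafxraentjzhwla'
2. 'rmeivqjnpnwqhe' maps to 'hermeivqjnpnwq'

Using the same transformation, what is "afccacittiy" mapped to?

iyafccacitt

The rule is to move the last 2 characters to the front (rotate right by 2).
Applying that to "afccacittiy" gives "iyafccacitt".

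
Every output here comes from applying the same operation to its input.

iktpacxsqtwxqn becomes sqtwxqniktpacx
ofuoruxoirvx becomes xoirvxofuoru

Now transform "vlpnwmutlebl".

utleblvlpnwm

What's happening: swap the front and back halves of the string.
"vlpnwmutlebl" → "utleblvlpnwm".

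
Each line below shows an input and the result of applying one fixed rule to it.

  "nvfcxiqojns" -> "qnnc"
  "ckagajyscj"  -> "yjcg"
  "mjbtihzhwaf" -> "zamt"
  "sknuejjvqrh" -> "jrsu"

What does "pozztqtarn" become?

tnpz

Rule — keep one character in every 3, starting at position 1 (positions 1st, 4th, 7th, ...), then swap the front and back halves of the string.
"pozztqtarn" → "pztn" → "tnpz".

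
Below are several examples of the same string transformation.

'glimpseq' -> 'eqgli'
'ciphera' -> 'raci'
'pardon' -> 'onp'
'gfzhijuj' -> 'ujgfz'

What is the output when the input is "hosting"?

ngho

The rule is to move the last 2 characters to the front (rotate right by 2), then delete the last 3 characters.
"hosting" → "nghosti" → "ngho".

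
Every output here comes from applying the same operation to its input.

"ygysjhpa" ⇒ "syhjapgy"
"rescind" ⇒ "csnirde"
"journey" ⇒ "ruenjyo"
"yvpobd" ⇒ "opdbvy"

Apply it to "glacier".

The rule is to move the first 2 characters to the end (rotate left by 2), then swap each adjacent pair of characters (1↔2, 3↔4, ...).
So "glacier" becomes "caeigrl".

caeigrl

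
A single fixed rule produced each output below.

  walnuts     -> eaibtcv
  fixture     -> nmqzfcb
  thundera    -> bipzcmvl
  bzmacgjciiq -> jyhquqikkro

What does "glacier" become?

oztmiqk

The transformation: take characters alternately from the front and the back (1st, last, 2nd, 2nd-last, ...), then shift every letter 8 places forward in the alphabet (wrapping around).
For "glacier", step one produces "grleaic"; step two turns that into "oztmiqk".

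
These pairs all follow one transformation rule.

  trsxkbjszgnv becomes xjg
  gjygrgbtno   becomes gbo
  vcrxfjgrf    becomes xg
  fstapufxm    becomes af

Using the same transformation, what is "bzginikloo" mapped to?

The transformation: delete the first 2 characters, then keep one character in every 3, starting at position 2 (positions 2nd, 5th, 8th, ...).
Doing the same to "bzginikloo": "iko".

iko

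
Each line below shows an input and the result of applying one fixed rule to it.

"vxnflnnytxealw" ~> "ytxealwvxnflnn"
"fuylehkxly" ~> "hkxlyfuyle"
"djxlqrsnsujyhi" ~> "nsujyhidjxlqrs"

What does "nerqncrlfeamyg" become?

lfeamygnerqncr

Looking at the pairs, the operation is to swap the front and back halves of the string.
So "nerqncrlfeamyg" becomes "lfeamygnerqncr".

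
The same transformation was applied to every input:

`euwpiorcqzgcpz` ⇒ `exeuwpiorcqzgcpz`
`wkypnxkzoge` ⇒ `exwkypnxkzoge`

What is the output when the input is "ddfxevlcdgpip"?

exddfxevlcdgpip

The pattern: prepend "ex".
Applying that to "ddfxevlcdgpip" gives "exddfxevlcdgpip".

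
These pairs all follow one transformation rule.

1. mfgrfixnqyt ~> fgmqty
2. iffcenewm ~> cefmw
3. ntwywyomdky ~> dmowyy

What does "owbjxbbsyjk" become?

Looking at the pairs, the operation is to sort the characters into alphabetical order, then keep every other character starting from the first (positions 1st, 3rd, 5th, ...).
Applying both steps to "owbjxbbsyjk": "bbbjjkoswxy", then "bbjowy".

bbjowy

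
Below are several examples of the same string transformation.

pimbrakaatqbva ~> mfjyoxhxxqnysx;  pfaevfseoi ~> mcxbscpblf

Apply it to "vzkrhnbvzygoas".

swhoekyswvdlxp

Rule — shift every letter 3 places backward in the alphabet (wrapping around).
Doing the same to "vzkrhnbvzygoas": "swhoekyswvdlxp".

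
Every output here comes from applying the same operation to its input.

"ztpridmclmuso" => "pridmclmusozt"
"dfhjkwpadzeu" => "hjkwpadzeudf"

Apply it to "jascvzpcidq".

Each output is the input with this applied: move the first 2 characters to the end (rotate left by 2).
"jascvzpcidq" → "scvzpcidqja".

scvzpcidqja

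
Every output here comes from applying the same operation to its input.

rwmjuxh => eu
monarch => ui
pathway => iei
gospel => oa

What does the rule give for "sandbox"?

ai

The pattern: shift every letter 8 places forward in the alphabet (wrapping around), then keep only the vowels.
For "sandbox", step one produces "aivljwf"; step two turns that into "ai".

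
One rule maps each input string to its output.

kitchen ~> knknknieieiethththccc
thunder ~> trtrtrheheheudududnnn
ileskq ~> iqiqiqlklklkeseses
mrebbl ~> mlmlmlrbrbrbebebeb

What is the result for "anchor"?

arararnononochchch

In each case the input is transformed by: repeat every character 3 times, then take characters alternately from the front and the back (1st, last, 2nd, 2nd-last, ...).
Working it through for "anchor": intermediate "aaannnccchhhooorrr", final "arararnononochchch".
(Check on "mrebbl": → "mmmrrreeebbbbbblll" → "mlmlmlrbrbrbebebeb" ✓)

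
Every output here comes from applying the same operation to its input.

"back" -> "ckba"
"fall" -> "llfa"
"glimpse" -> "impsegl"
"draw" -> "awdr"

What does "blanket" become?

anketbl

Looking at the pairs, the operation is to move the first 2 characters to the end (rotate left by 2).
So "blanket" becomes "anketbl".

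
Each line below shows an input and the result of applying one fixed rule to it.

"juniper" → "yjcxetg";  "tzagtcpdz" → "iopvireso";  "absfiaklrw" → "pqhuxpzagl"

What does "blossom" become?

In each case the input is transformed by: shift every letter 11 places backward in the alphabet (wrapping around).
For "blossom" the result is "qadhhdb".

qadhhdb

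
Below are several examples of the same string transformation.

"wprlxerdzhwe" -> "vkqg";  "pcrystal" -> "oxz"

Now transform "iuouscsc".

htr

The rule is to shift every letter 1 place backward in the alphabet (wrapping around), then keep one character in every 3, starting at position 1 (positions 1st, 4th, 7th, ...).
So "iuouscsc" becomes "htr".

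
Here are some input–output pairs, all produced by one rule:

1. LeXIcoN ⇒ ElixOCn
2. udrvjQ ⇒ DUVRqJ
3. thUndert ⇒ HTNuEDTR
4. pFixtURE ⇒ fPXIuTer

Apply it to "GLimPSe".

lgMIspE

Looking at the pairs, the operation is to flip the case of every letter, then swap each adjacent pair of characters (1↔2, 3↔4, ...).
Doing the same to "GLimPSe": "lgMIspE".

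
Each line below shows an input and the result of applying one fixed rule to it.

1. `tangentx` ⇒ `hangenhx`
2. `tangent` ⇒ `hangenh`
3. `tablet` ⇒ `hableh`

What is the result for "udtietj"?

udhiehj

What's happening: replace every "t" with "h".
On "udtietj" that produces "udhiehj".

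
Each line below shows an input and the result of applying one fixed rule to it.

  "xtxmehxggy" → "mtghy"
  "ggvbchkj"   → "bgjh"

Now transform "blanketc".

nlce

The rule is to keep every other character starting from the second (positions 2nd, 4th, 6th, ...), then swap each adjacent pair of characters (1↔2, 3↔4, ...).
Doing the same to "blanketc": "nlce".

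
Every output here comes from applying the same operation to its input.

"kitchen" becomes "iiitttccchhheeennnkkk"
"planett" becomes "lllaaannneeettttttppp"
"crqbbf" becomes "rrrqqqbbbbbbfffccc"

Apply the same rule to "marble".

Each output is the input with this applied: move the first character to the end, then repeat every character 3 times.
"marble" → "arblem" → "aaarrrbbbllleeemmm".
(Check on "kitchen": → "itchenk" → "iiitttccchhheeennnkkk" ✓)

aaarrrbbbllleeemmm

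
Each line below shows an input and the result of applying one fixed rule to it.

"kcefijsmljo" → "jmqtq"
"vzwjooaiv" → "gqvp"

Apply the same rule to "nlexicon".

The transformation: shift every letter 7 places forward in the alphabet (wrapping around), then keep every other character starting from the second (positions 2nd, 4th, 6th, ...).
"nlexicon" → "uslepjvu" → "seju".

seju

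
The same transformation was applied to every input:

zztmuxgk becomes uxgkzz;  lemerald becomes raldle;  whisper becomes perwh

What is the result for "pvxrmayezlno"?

What's happening: move the first 2 characters to the end (rotate left by 2), then delete the first 2 characters.
Applying both steps to "pvxrmayezlno": "xrmayezlnopv", then "mayezlnopv".

mayezlnopv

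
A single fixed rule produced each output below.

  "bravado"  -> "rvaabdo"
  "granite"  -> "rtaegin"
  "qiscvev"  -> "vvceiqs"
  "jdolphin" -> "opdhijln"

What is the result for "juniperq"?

rueijnpq

Looking at the pairs, the operation is to sort the characters into alphabetical order, then move the last 2 characters to the front (rotate right by 2).
Working it through for "juniperq": intermediate "eijnpqru", final "rueijnpq".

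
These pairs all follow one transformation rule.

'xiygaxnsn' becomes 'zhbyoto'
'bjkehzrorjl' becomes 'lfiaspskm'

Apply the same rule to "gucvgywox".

The rule is to delete the first 2 characters, then shift every letter 1 place forward in the alphabet (wrapping around).
Applying both steps to "gucvgywox": "cvgywox", then "dwhzxpy".

dwhzxpy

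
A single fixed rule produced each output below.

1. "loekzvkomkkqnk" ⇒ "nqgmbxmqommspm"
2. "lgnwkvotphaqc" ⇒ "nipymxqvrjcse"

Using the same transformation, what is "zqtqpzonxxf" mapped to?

The pattern: shift every letter 2 places forward in the alphabet (wrapping around).
For "zqtqpzonxxf" the result is "bsvsrbqpzzh".

bsvsrbqpzzh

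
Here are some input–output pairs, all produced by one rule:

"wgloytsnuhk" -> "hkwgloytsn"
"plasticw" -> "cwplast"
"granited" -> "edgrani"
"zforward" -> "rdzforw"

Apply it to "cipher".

Rule — move the last 2 characters to the front (rotate right by 2), then delete the last character.
"cipher" → "erciph" → "ercip".
(Check on "granited": → "edgranit" → "edgrani" ✓)

ercip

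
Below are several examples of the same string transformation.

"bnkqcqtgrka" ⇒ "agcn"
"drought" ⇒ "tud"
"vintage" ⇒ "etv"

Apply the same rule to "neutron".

ntn

Each output is the input with this applied: reverse the string, then keep one character in every 3, starting at position 1 (positions 1st, 4th, 7th, ...).
Working it through for "neutron": intermediate "nortuen", final "ntn".
(Check on "drought": → "thguord" → "tud" ✓)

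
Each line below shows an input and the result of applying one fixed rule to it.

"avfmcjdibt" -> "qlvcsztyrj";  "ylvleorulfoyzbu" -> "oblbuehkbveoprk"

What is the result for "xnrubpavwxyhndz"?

The transformation: shift every letter 10 places backward in the alphabet (wrapping around).
Applying that to "xnrubpavwxyhndz" gives "ndhkrfqlmnoxdtp".

ndhkrfqlmnoxdtp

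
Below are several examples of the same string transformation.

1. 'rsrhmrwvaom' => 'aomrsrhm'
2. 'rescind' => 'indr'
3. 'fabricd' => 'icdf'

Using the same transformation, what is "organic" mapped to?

The transformation: move the last 3 characters to the front (rotate right by 3), then delete the last 3 characters.
On "organic": the first step gives "nicorga", and the second then gives "nico".

nico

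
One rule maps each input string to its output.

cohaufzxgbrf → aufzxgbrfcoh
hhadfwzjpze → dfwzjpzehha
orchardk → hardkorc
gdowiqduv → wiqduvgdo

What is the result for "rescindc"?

cindcres

In each case the input is transformed by: move the first 3 characters to the end (rotate left by 3).
For "rescindc" the result is "cindcres".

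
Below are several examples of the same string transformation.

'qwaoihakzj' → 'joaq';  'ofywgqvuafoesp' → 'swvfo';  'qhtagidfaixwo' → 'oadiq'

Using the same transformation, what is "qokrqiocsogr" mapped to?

oroq

What's happening: keep one character in every 3, starting at position 1 (positions 1st, 4th, 7th, ...), then swap the first and last characters.
"qokrqiocsogr" → "qroo" → "oroq".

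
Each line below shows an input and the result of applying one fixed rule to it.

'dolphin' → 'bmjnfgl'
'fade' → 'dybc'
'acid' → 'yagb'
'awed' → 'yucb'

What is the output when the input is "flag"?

Looking at the pairs, the operation is to shift every letter 2 places backward in the alphabet (wrapping around).
For "flag" the result is "djye".

djye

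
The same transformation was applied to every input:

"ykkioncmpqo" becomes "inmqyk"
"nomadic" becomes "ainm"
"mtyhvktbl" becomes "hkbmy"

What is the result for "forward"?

Rule — move the first 3 characters to the end (rotate left by 3), then keep every other character starting from the first (positions 1st, 3rd, 5th, ...).
Starting from "forward": after the first operation, "wardfor"; after the second, "wrfr".

wrfr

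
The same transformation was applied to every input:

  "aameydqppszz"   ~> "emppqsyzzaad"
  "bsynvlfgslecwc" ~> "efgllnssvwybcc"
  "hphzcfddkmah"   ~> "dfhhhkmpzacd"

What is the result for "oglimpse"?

lmopsegi

What's happening: sort the characters into alphabetical order, then move the first 3 characters to the end (rotate left by 3).
"oglimpse" → "egilmops" → "lmopsegi".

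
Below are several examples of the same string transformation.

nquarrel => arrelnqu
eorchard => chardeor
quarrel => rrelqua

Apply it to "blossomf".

ssomfblo

Each output is the input with this applied: move the first 3 characters to the end (rotate left by 3).
On "blossomf" that produces "ssomfblo".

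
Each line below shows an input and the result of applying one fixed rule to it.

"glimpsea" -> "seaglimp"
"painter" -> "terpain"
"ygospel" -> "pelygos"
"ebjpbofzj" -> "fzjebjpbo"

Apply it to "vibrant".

Each output is the input with this applied: move the last 3 characters to the front (rotate right by 3).
"vibrant" → "antvibr".

antvibr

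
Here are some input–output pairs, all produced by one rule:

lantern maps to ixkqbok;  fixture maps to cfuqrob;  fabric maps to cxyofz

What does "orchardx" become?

The transformation: shift every letter 3 places backward in the alphabet (wrapping around).
So "orchardx" becomes "lozexoau".

lozexoau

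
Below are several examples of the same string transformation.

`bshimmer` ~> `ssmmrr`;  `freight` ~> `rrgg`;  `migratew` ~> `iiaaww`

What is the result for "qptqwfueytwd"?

Rule — keep one character in every 3, starting at position 2 (positions 2nd, 5th, 8th, ...), then double every character.
Working it through for "qptqwfueytwd": intermediate "pwew", final "ppwweeww".
(Check on "migratew": → "iaw" → "iiaaww" ✓)

ppwweeww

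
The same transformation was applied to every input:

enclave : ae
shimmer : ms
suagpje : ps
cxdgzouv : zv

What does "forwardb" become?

The rule is to move the first 2 characters to the end (rotate left by 2), then keep one character in every 3, starting at position 3 (positions 3rd, 6th, 9th, ...).
Working it through for "forwardb": intermediate "rwardbfo", final "ab".

ab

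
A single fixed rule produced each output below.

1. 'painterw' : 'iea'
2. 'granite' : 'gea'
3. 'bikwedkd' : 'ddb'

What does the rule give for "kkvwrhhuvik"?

ihh

In each case the input is transformed by: sort the characters into reverse alphabetical order, then keep only the last 3 characters.
On "kkvwrhhuvik": the first step gives "wvvurkkkihh", and the second then gives "ihh".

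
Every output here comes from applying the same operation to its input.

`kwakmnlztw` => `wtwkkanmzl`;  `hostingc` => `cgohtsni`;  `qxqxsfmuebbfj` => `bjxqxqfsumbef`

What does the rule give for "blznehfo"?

Each output is the input with this applied: swap each adjacent pair of characters (1↔2, 3↔4, ...), then move the last 2 characters to the front (rotate right by 2).
Applying both steps to "blznehfo": "lbnzheof", then "oflbnzhe".

oflbnzhe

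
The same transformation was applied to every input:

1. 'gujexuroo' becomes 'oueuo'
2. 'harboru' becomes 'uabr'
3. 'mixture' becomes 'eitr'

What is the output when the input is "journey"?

The transformation: move the last character to the front, then keep every other character starting from the first (positions 1st, 3rd, 5th, ...).
On "journey": the first step gives "yjourne", and the second then gives "yore".

yore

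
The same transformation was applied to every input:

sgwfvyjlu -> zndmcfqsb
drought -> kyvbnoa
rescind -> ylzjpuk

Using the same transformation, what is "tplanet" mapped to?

The rule is to shift every letter 7 places forward in the alphabet (wrapping around).
On "tplanet" that produces "awshula".

awshula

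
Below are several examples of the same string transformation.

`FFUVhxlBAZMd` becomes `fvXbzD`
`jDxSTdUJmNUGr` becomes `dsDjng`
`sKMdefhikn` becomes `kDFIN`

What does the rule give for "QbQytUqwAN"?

Rule — keep every other character starting from the second (positions 2nd, 4th, 6th, ...), then flip the case of every letter.
Applying both steps to "QbQytUqwAN": "byUwN", then "BYuWn".
(Check on "sKMdefhikn": → "Kdfin" → "kDFIN" ✓)

BYuWn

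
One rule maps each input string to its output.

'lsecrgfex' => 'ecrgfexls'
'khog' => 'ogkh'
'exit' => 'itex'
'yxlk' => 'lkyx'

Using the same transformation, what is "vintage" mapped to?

ntagevi

In each case the input is transformed by: move the first 2 characters to the end (rotate left by 2).
Applying that to "vintage" gives "ntagevi".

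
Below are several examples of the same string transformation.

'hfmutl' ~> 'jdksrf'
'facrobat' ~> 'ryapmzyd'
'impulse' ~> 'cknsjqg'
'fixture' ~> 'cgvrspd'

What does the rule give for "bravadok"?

The rule is to shift every letter 2 places backward in the alphabet (wrapping around), then swap the first and last characters.
Working it through for "bravadok": intermediate "zpytybmi", final "ipytybmz".

ipytybmz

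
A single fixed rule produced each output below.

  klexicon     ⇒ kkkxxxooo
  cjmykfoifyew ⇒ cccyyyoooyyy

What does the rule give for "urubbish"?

Looking at the pairs, the operation is to keep one character in every 3, starting at position 1 (positions 1st, 4th, 7th, ...), then repeat every character 3 times.
On "urubbish": the first step gives "ubs", and the second then gives "uuubbbsss".
(Check on "cjmykfoifyew": → "cyoy" → "cccyyyoooyyy" ✓)

uuubbbsss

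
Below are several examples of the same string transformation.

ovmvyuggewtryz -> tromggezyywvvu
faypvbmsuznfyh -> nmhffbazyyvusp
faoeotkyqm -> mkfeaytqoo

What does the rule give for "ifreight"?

The rule is to sort the characters into reverse alphabetical order, then swap the front and back halves of the string.
On "ifreight": the first step gives "triihgfe", and the second then gives "hgfetrii".

hgfetrii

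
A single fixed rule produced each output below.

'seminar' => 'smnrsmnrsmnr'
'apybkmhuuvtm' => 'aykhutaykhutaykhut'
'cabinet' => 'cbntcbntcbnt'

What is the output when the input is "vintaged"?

In each case the input is transformed by: keep every other character starting from the first (positions 1st, 3rd, 5th, ...), then write the whole string 3 times in a row.
Working it through for "vintaged": intermediate "vnae", final "vnaevnaevnae".
(Check on "cabinet": → "cbnt" → "cbntcbntcbnt" ✓)

vnaevnaevnae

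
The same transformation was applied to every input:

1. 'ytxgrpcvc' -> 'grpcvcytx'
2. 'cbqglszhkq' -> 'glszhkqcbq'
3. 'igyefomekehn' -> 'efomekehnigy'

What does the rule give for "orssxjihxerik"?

sxjihxerikors

Looking at the pairs, the operation is to move the first 3 characters to the end (rotate left by 3).
Doing the same to "orssxjihxerik": "sxjihxerikors".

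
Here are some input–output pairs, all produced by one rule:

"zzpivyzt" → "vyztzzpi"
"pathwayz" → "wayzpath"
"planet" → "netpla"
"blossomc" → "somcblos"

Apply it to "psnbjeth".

jethpsnb

Each output is the input with this applied: swap the front and back halves of the string.
On "psnbjeth" that produces "jethpsnb".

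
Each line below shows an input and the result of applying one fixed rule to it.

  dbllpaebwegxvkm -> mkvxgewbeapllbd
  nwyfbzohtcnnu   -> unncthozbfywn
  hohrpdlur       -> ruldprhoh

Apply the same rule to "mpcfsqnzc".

cznqsfcpm

The rule is to reverse the string.
So "mpcfsqnzc" becomes "cznqsfcpm".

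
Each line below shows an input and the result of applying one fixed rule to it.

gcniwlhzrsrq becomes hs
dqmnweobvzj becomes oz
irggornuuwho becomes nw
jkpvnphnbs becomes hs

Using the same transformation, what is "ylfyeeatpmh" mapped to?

am

Looking at the pairs, the operation is to keep one character in every 3, starting at position 1 (positions 1st, 4th, 7th, ...), then delete the first 2 characters.
For "ylfyeeatpmh", step one produces "yyam"; step two turns that into "am".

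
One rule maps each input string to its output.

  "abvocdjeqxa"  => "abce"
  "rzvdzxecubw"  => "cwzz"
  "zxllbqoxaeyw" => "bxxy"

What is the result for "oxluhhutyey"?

htxy

Looking at the pairs, the operation is to keep one character in every 3, starting at position 2 (positions 2nd, 5th, 8th, ...), then sort the characters into alphabetical order.
Starting from "oxluhhutyey": after the first operation, "xhty"; after the second, "htxy".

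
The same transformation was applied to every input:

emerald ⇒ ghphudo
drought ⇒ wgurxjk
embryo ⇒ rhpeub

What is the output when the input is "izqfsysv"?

ylctivbv

The transformation: move the last character to the front, then shift every letter 3 places forward in the alphabet (wrapping around).
So "izqfsysv" becomes "ylctivbv".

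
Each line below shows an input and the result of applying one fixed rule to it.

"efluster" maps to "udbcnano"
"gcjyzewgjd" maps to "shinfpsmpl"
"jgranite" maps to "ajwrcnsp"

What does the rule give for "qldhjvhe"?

Looking at the pairs, the operation is to shift every letter 9 places forward in the alphabet (wrapping around), then move the first 2 characters to the end (rotate left by 2).
"qldhjvhe" → "zumqseqn" → "mqseqnzu".

mqseqnzu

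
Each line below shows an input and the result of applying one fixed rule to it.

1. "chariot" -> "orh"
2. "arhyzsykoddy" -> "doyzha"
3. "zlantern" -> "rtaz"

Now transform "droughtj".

tgod

Rule — reverse the string, then keep every other character starting from the second (positions 2nd, 4th, 6th, ...).
Doing the same to "droughtj": "tgod".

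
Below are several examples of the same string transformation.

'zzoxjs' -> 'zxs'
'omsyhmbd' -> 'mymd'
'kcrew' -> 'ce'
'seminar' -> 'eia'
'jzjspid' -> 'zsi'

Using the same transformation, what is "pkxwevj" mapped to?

In each case the input is transformed by: keep every other character starting from the second (positions 2nd, 4th, 6th, ...).
On "pkxwevj" that produces "kwv".

kwv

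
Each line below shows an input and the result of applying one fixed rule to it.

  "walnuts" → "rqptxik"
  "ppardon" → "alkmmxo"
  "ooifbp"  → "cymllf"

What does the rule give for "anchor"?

The rule is to shift every letter 3 places backward in the alphabet (wrapping around), then move the last 3 characters to the front (rotate right by 3).
For "anchor", step one produces "xkzelo"; step two turns that into "eloxkz".

eloxkz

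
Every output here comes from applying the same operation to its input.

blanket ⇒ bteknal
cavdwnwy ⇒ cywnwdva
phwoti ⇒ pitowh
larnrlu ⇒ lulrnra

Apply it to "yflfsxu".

The transformation: reverse the string, then move the last character to the front.
On "yflfsxu": the first step gives "uxsflfy", and the second then gives "yuxsflf".

yuxsflf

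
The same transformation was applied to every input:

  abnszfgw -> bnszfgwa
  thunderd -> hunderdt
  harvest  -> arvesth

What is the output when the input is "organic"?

The rule is to move the first character to the end.
So "organic" becomes "rganico".

rganico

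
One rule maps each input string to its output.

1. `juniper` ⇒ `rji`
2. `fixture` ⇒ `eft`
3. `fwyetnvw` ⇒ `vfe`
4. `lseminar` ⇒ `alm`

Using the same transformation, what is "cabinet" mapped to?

tci

The pattern: keep one character in every 3, starting at position 1 (positions 1st, 4th, 7th, ...), then move the last character to the front.
So "cabinet" becomes "tci".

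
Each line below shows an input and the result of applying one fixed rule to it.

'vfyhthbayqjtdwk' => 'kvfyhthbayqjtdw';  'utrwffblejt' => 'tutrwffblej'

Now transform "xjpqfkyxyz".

zxjpqfkyxy

What's happening: move the last character to the front.
On "xjpqfkyxyz" that produces "zxjpqfkyxy".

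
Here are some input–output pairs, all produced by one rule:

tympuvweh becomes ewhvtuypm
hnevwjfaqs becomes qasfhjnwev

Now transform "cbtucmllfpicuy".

ucyicpbftlulcm

What's happening: move the last 2 characters to the front (rotate right by 2), then take characters alternately from the front and the back (1st, last, 2nd, 2nd-last, ...).
Applying both steps to "cbtucmllfpicuy": "uycbtucmllfpic", then "ucyicpbftlulcm".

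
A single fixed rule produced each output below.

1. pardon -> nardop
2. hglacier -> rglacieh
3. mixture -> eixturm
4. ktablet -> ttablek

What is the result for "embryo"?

ombrye

Rule — swap the first and last characters.
For "embryo" the result is "ombrye".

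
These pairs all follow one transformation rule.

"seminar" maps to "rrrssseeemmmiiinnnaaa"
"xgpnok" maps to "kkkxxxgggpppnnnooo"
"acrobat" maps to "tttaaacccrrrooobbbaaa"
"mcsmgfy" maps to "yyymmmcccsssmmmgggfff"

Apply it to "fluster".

rrrfffllluuusssttteee

The rule is to move the last character to the front, then repeat every character 3 times.
For "fluster", step one produces "rfluste"; step two turns that into "rrrfffllluuusssttteee".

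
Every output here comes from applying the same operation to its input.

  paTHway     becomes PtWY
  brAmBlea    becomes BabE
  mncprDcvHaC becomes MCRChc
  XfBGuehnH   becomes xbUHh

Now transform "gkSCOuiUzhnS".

GsoIZN

Rule — keep every other character starting from the first (positions 1st, 3rd, 5th, ...), then flip the case of every letter.
"gkSCOuiUzhnS" → "GsoIZN".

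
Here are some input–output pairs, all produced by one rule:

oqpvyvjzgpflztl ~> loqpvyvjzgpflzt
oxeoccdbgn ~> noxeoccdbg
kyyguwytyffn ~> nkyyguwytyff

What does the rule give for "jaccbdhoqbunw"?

Each output is the input with this applied: move the last character to the front.
"jaccbdhoqbunw" → "wjaccbdhoqbun".

wjaccbdhoqbun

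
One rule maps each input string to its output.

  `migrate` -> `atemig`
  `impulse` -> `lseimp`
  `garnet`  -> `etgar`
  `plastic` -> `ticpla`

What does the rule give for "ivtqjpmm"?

What's happening: move the first 3 characters to the end (rotate left by 3), then delete the first character.
Applying both steps to "ivtqjpmm": "qjpmmivt", then "jpmmivt".

jpmmivt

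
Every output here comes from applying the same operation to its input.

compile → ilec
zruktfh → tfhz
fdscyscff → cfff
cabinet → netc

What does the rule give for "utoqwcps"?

The pattern: move the first character to the end, then keep only the last 4 characters.
On "utoqwcps": the first step gives "toqwcpsu", and the second then gives "cpsu".
(Check on "fdscyscff": → "dscyscfff" → "cfff" ✓)

cpsu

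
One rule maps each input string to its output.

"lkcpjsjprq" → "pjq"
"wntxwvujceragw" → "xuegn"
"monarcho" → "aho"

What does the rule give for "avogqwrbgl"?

grl

The transformation: move the first 2 characters to the end (rotate left by 2), then keep one character in every 3, starting at position 2 (positions 2nd, 5th, 8th, ...).
Starting from "avogqwrbgl": after the first operation, "ogqwrbglav"; after the second, "grl".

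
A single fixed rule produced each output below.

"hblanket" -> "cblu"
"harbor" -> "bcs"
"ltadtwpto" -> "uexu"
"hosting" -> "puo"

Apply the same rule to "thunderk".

iofl

What's happening: keep every other character starting from the second (positions 2nd, 4th, 6th, ...), then shift every letter 1 place forward in the alphabet (wrapping around).
For "thunderk" the result is "iofl".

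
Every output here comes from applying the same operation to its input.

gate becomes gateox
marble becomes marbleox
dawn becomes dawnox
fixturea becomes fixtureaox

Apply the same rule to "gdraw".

In each case the input is transformed by: append "ox".
"gdraw" → "gdrawox".

gdrawox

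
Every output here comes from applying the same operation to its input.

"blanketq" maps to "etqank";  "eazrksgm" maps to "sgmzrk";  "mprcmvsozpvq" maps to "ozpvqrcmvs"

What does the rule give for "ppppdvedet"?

edetppdv

In each case the input is transformed by: delete the first 2 characters, then swap the front and back halves of the string.
Starting from "ppppdvedet": after the first operation, "ppdvedet"; after the second, "edetppdv".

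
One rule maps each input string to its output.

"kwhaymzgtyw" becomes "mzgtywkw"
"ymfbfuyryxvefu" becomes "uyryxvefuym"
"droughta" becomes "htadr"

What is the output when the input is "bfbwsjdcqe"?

The pattern: move the first 2 characters to the end (rotate left by 2), then delete the first 3 characters.
For "bfbwsjdcqe", step one produces "bwsjdcqebf"; step two turns that into "jdcqebf".

jdcqebf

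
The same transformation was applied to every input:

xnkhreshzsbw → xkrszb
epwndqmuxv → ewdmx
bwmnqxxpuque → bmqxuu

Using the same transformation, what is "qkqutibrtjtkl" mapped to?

qqtbttl

Rule — keep every other character starting from the first (positions 1st, 3rd, 5th, ...).
So "qkqutibrtjtkl" becomes "qqtbttl".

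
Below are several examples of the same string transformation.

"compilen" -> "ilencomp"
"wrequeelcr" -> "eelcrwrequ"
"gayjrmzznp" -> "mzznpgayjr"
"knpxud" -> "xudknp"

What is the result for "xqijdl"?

jdlxqi

The transformation: swap the front and back halves of the string.
For "xqijdl" the result is "jdlxqi".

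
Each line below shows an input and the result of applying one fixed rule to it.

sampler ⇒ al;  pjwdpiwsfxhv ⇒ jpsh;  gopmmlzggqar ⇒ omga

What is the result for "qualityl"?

The rule is to keep one character in every 3, starting at position 2 (positions 2nd, 5th, 8th, ...).
For "qualityl" the result is "uil".

uil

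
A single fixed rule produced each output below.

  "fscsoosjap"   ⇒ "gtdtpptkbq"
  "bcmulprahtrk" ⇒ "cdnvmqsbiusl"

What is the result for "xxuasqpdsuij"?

yyvbtrqetvjk

Rule — shift every letter 1 place forward in the alphabet (wrapping around).
On "xxuasqpdsuij" that produces "yyvbtrqetvjk".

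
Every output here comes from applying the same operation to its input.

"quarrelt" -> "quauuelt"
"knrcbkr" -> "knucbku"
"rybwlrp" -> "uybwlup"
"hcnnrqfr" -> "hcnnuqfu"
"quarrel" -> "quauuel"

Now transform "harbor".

haubou

Rule — replace every "r" with "u".
"harbor" → "haubou".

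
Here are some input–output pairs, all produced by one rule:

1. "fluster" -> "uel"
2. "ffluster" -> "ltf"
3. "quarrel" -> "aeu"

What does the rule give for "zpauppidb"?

apb

In each case the input is transformed by: move the first 2 characters to the end (rotate left by 2), then keep one character in every 3, starting at position 1 (positions 1st, 4th, 7th, ...).
"zpauppidb" → "auppidbzp" → "apb".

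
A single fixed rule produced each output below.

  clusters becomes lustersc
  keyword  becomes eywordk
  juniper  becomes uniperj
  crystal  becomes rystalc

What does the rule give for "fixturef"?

ixtureff

Rule — move the first character to the end.
For "fixturef" the result is "ixtureff".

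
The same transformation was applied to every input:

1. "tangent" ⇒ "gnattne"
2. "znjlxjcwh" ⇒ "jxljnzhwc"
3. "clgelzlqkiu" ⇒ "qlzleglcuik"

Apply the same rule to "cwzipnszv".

npizwcvzs

The rule is to move the last 3 characters to the front (rotate right by 3), then reverse the string.
"cwzipnszv" → "szvcwzipn" → "npizwcvzs".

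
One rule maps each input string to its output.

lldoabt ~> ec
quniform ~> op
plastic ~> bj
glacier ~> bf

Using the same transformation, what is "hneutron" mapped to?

Looking at the pairs, the operation is to shift every letter 1 place forward in the alphabet (wrapping around), then keep one character in every 3, starting at position 3 (positions 3rd, 6th, 9th, ...).
On "hneutron": the first step gives "iofvuspo", and the second then gives "fs".

fs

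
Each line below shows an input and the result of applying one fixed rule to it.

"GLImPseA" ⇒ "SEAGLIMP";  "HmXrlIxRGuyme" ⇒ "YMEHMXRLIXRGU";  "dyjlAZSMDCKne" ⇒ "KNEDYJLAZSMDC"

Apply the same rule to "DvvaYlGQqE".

Rule — move the last 3 characters to the front (rotate right by 3), then convert every letter to uppercase.
For "DvvaYlGQqE", step one produces "QqEDvvaYlG"; step two turns that into "QQEDVVAYLG".
(Check on "HmXrlIxRGuyme": → "ymeHmXrlIxRGu" → "YMEHMXRLIXRGU" ✓)

QQEDVVAYLG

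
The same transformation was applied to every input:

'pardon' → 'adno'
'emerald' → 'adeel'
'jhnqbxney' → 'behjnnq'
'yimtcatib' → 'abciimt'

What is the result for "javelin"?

Each output is the input with this applied: sort the characters into alphabetical order, then delete the last 2 characters.
On "javelin": the first step gives "aeijlnv", and the second then gives "aeijl".

aeijl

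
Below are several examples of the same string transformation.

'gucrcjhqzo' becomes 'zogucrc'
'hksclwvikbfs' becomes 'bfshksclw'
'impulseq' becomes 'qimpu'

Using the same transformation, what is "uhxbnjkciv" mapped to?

ivuhxbn

The transformation: swap the front and back halves of the string, then delete the first 3 characters.
"uhxbnjkciv" → "jkcivuhxbn" → "ivuhxbn".
(Check on "impulseq": → "lseqimpu" → "qimpu" ✓)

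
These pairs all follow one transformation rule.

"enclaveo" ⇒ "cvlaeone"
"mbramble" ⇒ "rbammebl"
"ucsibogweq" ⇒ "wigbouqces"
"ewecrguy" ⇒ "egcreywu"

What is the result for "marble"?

lrbmea

The transformation: take characters alternately from the front and the back (1st, last, 2nd, 2nd-last, ...), then swap the front and back halves of the string.
On "marble": the first step gives "mealrb", and the second then gives "lrbmea".
(Check on "mbramble": → "meblrbam" → "rbammebl" ✓)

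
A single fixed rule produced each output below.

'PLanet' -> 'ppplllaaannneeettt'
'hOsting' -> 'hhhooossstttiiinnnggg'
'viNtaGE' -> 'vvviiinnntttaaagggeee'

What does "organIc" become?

ooorrrgggaaannniiiccc

In each case the input is transformed by: repeat every character 3 times, then convert every letter to lowercase.
On "organIc": the first step gives "ooorrrgggaaannnIIIccc", and the second then gives "ooorrrgggaaannniiiccc".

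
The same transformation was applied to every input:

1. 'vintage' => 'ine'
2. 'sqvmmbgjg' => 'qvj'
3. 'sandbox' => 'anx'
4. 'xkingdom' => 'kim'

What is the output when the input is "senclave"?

In each case the input is transformed by: swap each adjacent pair of characters (1↔2, 3↔4, ...), then keep one character in every 3, starting at position 1 (positions 1st, 4th, 7th, ...).
Working it through for "senclave": intermediate "escnalev", final "ene".

ene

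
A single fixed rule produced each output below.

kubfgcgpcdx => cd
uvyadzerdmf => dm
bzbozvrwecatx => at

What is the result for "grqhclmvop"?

vo

Looking at the pairs, the operation is to move the last 3 characters to the front (rotate right by 3), then keep only the first 2 characters.
Starting from "grqhclmvop": after the first operation, "vopgrqhclm"; after the second, "vo".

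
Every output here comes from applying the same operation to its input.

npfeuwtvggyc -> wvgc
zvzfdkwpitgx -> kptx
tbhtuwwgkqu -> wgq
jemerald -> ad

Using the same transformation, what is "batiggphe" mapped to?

In each case the input is transformed by: keep every other character starting from the second (positions 2nd, 4th, 6th, ...), then delete the first 2 characters.
"batiggphe" → "aigh" → "gh".

gh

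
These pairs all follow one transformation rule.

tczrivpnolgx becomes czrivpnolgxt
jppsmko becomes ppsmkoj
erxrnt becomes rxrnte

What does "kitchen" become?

In each case the input is transformed by: move the first character to the end.
So "kitchen" becomes "itchenk".

itchenk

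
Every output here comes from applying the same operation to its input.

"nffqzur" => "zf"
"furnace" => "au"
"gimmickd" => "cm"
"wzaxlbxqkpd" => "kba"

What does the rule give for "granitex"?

ta

Each output is the input with this applied: reverse the string, then keep one character in every 3, starting at position 3 (positions 3rd, 6th, 9th, ...).
Starting from "granitex": after the first operation, "xetinarg"; after the second, "ta".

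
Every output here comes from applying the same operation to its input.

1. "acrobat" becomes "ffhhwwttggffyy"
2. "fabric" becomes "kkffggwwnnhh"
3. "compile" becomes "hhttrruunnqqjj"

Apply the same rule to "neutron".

ssjjzzyywwttss

Each output is the input with this applied: double every character, then shift every letter 5 places forward in the alphabet (wrapping around).
Starting from "neutron": after the first operation, "nneeuuttrroonn"; after the second, "ssjjzzyywwttss".
(Check on "fabric": → "ffaabbrriicc" → "kkffggwwnnhh" ✓)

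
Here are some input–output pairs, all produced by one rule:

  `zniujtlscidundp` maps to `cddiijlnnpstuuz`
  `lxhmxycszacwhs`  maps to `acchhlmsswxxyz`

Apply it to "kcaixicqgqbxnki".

Looking at the pairs, the operation is to sort the characters into alphabetical order.
On "kcaixicqgqbxnki" that produces "abccgiiikknqqxx".

abccgiiikknqqxx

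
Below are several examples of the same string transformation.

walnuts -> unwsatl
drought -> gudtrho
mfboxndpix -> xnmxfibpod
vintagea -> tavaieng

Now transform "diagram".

Rule — take characters alternately from the front and the back (1st, last, 2nd, 2nd-last, ...), then move the last 2 characters to the front (rotate right by 2).
Working it through for "diagram": intermediate "dmiaarg", final "rgdmiaa".

rgdmiaa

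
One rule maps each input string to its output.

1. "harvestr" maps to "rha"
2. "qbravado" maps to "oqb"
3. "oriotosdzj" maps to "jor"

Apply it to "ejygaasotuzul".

The pattern: move the last character to the front, then keep only the first 3 characters.
Doing the same to "ejygaasotuzul": "lej".

lej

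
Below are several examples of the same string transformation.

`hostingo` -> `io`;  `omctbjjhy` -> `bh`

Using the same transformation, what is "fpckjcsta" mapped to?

In each case the input is transformed by: keep one character in every 3, starting at position 2 (positions 2nd, 5th, 8th, ...), then delete the first character.
For "fpckjcsta", step one produces "pjt"; step two turns that into "jt".

jt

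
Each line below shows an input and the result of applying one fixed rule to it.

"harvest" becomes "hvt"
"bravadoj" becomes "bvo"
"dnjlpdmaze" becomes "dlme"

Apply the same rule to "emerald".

Rule — keep one character in every 3, starting at position 1 (positions 1st, 4th, 7th, ...).
Doing the same to "emerald": "erd".

erd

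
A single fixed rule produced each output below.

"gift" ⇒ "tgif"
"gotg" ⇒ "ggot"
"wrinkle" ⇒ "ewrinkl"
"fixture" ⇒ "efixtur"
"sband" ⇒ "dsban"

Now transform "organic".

corgani

Each output is the input with this applied: move the last character to the front.
So "organic" becomes "corgani".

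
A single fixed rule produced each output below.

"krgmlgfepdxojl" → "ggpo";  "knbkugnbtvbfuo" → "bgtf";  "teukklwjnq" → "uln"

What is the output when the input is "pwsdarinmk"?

Looking at the pairs, the operation is to keep one character in every 3, starting at position 3 (positions 3rd, 6th, 9th, ...).
"pwsdarinmk" → "srm".

srm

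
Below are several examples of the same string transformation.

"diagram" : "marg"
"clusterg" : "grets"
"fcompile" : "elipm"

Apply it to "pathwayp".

The transformation: delete the first 3 characters, then reverse the string.
Starting from "pathwayp": after the first operation, "hwayp"; after the second, "pyawh".

pyawh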